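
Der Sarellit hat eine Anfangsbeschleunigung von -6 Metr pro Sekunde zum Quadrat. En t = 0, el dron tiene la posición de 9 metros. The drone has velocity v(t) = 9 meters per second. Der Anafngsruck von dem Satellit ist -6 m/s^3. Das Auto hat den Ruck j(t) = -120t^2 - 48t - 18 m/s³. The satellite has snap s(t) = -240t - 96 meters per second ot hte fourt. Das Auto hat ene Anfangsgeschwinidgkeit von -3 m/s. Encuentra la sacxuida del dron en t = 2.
Debemos derivar nuestra ecuación de la velocidad v(t) = 9 2 veces. La derivada de la velocidad da la aceleración: a(t) = 0. Derivando la aceleración, obtenemos la sacudida: j(t) = 0. Usando j(t) = 0 y sustituyendo t = 2, encontramos j = 0.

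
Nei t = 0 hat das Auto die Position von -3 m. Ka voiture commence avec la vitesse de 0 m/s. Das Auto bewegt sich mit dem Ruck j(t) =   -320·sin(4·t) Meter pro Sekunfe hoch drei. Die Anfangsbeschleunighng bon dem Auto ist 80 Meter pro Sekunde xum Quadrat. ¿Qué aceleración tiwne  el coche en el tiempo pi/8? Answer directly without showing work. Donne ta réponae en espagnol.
En t = pi/8, a = 0.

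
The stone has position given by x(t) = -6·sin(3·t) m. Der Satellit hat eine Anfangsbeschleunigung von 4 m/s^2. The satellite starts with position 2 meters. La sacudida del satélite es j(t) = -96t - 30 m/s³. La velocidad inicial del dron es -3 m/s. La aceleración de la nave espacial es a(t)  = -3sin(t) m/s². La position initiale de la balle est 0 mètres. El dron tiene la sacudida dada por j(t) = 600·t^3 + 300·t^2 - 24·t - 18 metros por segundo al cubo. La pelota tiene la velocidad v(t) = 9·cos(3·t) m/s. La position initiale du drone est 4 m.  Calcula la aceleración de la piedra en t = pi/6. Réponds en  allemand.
Um dies zu lösen, müssen wir 2 Ableitungen unserer Gleichung für die Position x(t) = -6·sin(3·t) nehmen. Die Ableitung von der Position ergibt die Geschwindigkeit: v(t) = -18·cos(3·t). Durch Ableiten von der Geschwindigkeit erhalten wir die Beschleunigung: a(t) = 54·sin(3·t). Aus der Gleichung für die Beschleunigung a(t) = 54·sin(3·t), setzen wir t = pi/6 ein und erhalten a = 54.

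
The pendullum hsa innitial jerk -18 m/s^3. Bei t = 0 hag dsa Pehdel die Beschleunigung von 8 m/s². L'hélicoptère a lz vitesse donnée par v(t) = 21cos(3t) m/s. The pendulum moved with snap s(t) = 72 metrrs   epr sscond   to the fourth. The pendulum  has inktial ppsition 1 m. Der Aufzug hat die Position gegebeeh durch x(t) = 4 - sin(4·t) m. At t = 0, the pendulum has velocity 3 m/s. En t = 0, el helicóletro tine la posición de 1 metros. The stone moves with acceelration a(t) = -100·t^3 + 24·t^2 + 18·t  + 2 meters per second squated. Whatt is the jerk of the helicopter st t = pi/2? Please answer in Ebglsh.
To solve this, we need to take 2 derivatives of our velocity equation v(t) = 21·cos(3·t). Taking d/dt of v(t), we find a(t) = -63·sin(3·t). Differentiating acceleration, we get jerk: j(t) = -189·cos(3·t). We have jerk j(t) = -189·cos(3·t). Substituting t = pi/2: j(pi/2) = 0.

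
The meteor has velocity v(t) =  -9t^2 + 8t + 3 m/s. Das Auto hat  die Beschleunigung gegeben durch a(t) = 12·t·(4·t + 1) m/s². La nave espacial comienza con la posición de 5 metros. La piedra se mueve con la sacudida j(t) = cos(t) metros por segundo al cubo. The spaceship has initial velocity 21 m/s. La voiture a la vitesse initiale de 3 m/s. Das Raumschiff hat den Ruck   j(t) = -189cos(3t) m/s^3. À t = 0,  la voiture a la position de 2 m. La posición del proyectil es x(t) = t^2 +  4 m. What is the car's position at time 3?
To find the answer, we compute 2 integrals of a(t) = 12·t·(4·t + 1). Taking ∫a(t)dt and applying v(0) = 3, we find v(t) = 16·t^3 + 6·t^2 + 3. Integrating velocity and using the initial condition x(0) = 2, we get x(t) = 4·t^4 + 2·t^3 + 3·t + 2. We have position x(t) = 4·t^4 + 2·t^3 + 3·t + 2. Substituting t = 3: x(3) = 389.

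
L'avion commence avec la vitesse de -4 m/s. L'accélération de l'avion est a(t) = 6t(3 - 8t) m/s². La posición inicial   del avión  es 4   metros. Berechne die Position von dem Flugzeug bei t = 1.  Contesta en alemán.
Wir müssen unsere Gleichung für die Beschleunigung a(t) = 6·t·(3 - 8·t) 2-mal integrieren. Durch Integration von der Beschleunigung und Verwendung der Anfangsbedingung v(0) = -4, erhalten wir v(t) = -16·t^3 + 9·t^2 - 4. Die Stammfunktion von der Geschwindigkeit ist die Position. Mit x(0) = 4 erhalten wir x(t) = -4·t^4 + 3·t^3 - 4·t + 4. Aus der Gleichung für die Position x(t) = -4·t^4 + 3·t^3 - 4·t + 4, setzen wir t = 1 ein und erhalten x = -1.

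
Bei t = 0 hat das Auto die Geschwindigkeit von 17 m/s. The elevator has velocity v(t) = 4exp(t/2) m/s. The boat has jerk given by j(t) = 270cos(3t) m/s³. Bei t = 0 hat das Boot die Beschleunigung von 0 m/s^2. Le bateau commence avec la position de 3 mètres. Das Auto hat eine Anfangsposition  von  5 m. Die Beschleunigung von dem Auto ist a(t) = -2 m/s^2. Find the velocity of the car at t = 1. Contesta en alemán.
Wir müssen die Stammfunktion unserer Gleichung für die Beschleunigung a(t) = -2 1-mal finden. Durch Integration von der Beschleunigung und Verwendung der Anfangsbedingung v(0) = 17, erhalten wir v(t) = 17 - 2·t. Wir haben die Geschwindigkeit v(t) = 17 - 2·t. Durch Einsetzen von t = 1: v(1) = 15.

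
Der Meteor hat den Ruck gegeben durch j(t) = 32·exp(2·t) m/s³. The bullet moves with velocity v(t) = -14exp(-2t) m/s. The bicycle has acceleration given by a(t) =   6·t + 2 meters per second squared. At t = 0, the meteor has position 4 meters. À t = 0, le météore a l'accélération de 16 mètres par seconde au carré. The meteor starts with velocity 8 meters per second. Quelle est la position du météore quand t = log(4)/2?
Nous devons trouver l'intégrale de notre équation du jerk j(t) = 32·exp(2·t) 3 fois. La primitive du jerk, avec a(0) = 16, donne l'accélération: a(t) = 16·exp(2·t). En intégrant l'accélération et en utilisant la condition initiale v(0) = 8, nous obtenons v(t) = 8·exp(2·t). En intégrant la vitesse et en utilisant la condition initiale x(0) = 4, nous obtenons x(t) = 4·exp(2·t). En utilisant x(t) = 4·exp(2·t) et en substituant t = log(4)/2, nous trouvons x = 16.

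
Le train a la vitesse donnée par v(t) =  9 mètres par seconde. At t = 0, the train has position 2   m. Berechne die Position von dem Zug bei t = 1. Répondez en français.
Nous devons intégrer notre équation de la vitesse v(t) = 9 1 fois. En prenant ∫v(t)dt et en appliquant x(0) = 2, nous trouvons x(t) = 9·t + 2. En utilisant x(t) = 9·t + 2 et en substituant t = 1, nous trouvons x = 11.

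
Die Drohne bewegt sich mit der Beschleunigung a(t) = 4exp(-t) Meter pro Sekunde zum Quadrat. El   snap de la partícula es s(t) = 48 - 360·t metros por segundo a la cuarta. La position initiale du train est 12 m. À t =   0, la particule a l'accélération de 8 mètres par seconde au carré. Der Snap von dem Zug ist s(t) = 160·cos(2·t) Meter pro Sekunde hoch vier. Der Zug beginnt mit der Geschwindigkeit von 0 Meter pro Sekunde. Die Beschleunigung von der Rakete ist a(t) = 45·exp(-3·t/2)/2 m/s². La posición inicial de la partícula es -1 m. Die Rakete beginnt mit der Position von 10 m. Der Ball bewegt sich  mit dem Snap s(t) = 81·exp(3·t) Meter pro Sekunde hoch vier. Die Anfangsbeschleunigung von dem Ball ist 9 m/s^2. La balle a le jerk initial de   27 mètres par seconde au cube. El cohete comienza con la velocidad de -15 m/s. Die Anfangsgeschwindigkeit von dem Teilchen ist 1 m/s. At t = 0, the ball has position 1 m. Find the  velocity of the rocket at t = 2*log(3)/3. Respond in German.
Um dies zu lösen, müssen wir 1 Integral unserer Gleichung für die Beschleunigung a(t) = 45·exp(-3·t/2)/2 finden. Das Integral von der Beschleunigung ist die Geschwindigkeit. Mit v(0) = -15 erhalten wir v(t) = -15·exp(-3·t/2). Aus der Gleichung für die Geschwindigkeit v(t) = -15·exp(-3·t/2), setzen wir t = 2*log(3)/3 ein und erhalten v = -5.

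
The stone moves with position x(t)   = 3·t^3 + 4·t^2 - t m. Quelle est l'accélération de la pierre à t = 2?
Pour résoudre ceci, nous devons prendre 2 dérivées de notre équation de la position x(t) = 3·t^3 + 4·t^2 - t. La dérivée de la position donne la vitesse: v(t) = 9·t^2 + 8·t - 1. En dérivant la vitesse, nous obtenons l'accélération: a(t) = 18·t + 8. Nous avons l'accélération a(t) = 18·t + 8. En substituant t = 2: a(2) = 44.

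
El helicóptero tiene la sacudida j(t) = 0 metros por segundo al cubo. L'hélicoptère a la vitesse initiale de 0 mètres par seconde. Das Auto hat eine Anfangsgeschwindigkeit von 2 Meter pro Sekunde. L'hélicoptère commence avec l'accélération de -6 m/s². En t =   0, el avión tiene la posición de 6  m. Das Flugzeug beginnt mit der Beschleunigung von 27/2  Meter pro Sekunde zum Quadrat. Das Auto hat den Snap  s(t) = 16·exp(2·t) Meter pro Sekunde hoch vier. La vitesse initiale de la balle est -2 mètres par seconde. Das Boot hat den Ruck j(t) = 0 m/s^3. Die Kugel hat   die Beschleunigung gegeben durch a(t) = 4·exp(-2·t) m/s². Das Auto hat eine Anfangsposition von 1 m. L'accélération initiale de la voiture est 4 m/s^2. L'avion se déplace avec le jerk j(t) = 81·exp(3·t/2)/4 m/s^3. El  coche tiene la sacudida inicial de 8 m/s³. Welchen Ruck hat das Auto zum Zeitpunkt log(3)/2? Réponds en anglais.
To find the answer, we compute 1 antiderivative of s(t) = 16·exp(2·t). Integrating snap and using the initial condition j(0) = 8, we get j(t) = 8·exp(2·t). We have jerk j(t) = 8·exp(2·t). Substituting t = log(3)/2: j(log(3)/2) = 24.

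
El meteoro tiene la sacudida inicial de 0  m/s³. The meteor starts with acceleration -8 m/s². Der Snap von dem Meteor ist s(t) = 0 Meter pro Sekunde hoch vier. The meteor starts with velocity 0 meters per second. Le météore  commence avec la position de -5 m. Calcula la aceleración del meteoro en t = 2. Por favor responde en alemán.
Wir müssen die Stammfunktion unserer Gleichung für den Snap s(t) = 0 2-mal finden. Durch Integration von dem Snap und Verwendung der Anfangsbedingung j(0) = 0, erhalten wir j(t) = 0. Mit ∫j(t)dt und Anwendung von a(0) = -8, finden wir a(t) = -8. Aus der Gleichung für die Beschleunigung a(t) = -8, setzen wir t = 2 ein und erhalten a = -8.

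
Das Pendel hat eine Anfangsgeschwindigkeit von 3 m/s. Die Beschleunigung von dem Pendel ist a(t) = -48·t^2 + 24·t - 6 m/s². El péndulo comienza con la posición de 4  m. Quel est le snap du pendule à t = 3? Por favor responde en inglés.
Starting from acceleration a(t) = -48·t^2 + 24·t - 6, we take 2 derivatives. Differentiating acceleration, we get jerk: j(t) = 24 - 96·t. The derivative of jerk gives snap: s(t) = -96. Using s(t) = -96 and substituting t = 3, we find s = -96.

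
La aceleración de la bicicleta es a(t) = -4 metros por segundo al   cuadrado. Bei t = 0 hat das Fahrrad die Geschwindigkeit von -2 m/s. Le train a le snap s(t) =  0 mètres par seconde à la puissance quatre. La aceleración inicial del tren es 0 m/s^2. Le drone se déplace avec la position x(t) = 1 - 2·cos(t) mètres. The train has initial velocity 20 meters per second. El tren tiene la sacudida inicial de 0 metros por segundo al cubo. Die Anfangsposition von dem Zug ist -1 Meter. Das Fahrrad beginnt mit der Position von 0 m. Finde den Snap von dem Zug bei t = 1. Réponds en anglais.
From the given snap equation s(t) = 0, we substitute t = 1 to get s = 0.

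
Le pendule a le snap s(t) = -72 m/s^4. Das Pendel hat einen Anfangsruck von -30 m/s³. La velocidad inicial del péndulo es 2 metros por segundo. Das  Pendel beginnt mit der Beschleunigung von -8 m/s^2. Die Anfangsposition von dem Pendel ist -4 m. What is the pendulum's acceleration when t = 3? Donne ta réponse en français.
Nous devons trouver la primitive de notre équation du snap s(t) = -72 2 fois. En intégrant le snap et en utilisant la condition initiale j(0) = -30, nous obtenons j(t) = -72·t - 30. En prenant ∫j(t)dt et en appliquant a(0) = -8, nous trouvons a(t) = -36·t^2 - 30·t - 8. Nous avons l'accélération a(t) = -36·t^2 - 30·t - 8. En substituant t = 3: a(3) = -422.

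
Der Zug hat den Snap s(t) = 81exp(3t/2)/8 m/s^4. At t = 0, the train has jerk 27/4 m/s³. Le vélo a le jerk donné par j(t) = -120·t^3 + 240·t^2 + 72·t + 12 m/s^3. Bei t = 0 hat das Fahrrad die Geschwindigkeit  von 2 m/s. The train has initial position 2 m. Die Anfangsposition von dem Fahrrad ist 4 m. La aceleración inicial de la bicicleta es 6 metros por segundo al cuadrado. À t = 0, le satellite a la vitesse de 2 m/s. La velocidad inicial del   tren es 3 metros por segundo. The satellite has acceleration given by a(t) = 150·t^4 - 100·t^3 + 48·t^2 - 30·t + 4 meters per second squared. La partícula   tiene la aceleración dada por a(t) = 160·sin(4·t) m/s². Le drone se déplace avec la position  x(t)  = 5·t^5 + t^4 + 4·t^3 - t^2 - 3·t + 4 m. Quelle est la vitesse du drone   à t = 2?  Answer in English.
We must differentiate our position equation x(t) = 5·t^5 + t^4 + 4·t^3 - t^2 - 3·t + 4 1 time. Differentiating position, we get velocity: v(t) = 25·t^4 + 4·t^3 + 12·t^2 - 2·t - 3. From the given velocity equation v(t) = 25·t^4 + 4·t^3 + 12·t^2 - 2·t - 3, we substitute t = 2 to get v = 473.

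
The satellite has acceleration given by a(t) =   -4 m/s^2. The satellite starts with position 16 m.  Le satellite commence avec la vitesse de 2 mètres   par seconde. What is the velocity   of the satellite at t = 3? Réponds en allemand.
Ausgehend von der Beschleunigung a(t) = -4, nehmen wir 1 Integral. Mit ∫a(t)dt und Anwendung von v(0) = 2, finden wir v(t) = 2 - 4·t. Mit v(t) = 2 - 4·t und Einsetzen von t = 3, finden wir v = -10.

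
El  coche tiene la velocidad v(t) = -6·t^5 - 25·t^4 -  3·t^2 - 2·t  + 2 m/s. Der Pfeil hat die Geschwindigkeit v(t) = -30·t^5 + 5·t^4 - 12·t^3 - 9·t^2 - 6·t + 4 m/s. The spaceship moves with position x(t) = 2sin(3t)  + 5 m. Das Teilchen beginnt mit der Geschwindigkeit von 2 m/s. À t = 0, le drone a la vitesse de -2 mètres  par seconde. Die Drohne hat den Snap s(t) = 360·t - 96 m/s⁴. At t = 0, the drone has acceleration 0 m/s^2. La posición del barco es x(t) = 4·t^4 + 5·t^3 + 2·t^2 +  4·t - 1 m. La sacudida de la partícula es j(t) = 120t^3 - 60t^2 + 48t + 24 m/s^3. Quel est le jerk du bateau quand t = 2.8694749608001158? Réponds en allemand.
Wir müssen unsere Gleichung für die Position x(t) = 4·t^4 + 5·t^3 + 2·t^2 + 4·t - 1 3-mal ableiten. Durch Ableiten von der Position erhalten wir die Geschwindigkeit: v(t) = 16·t^3 + 15·t^2 + 4·t + 4. Durch Ableiten von der Geschwindigkeit erhalten wir die Beschleunigung: a(t) = 48·t^2 + 30·t + 4. Mit d/dt von a(t) finden wir j(t) = 96·t + 30. Wir haben den Ruck j(t) = 96·t + 30. Durch Einsetzen von t = 2.8694749608001158: j(2.8694749608001158) = 305.469596236811.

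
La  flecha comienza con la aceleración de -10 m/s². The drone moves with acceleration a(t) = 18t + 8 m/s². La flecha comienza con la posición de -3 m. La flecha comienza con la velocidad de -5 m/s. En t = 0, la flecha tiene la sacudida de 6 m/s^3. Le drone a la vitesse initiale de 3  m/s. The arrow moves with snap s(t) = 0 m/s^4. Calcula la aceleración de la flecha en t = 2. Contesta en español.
Partiendo del snap s(t) = 0, tomamos 2 antiderivadas. La antiderivada del snap, con j(0) = 6, da la sacudida: j(t) = 6. La antiderivada de la sacudida, con a(0) = -10, da la aceleración: a(t) = 6·t - 10. Usando a(t) = 6·t - 10 y sustituyendo t = 2, encontramos a = 2.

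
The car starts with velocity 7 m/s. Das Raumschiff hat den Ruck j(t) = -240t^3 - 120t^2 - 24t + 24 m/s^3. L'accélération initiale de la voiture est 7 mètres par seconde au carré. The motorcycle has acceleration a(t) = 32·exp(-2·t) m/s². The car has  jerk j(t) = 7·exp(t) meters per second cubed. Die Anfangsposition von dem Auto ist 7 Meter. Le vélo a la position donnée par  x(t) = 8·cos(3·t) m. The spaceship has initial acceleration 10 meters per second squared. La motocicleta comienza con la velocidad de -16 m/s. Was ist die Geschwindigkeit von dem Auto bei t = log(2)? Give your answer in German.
Wir müssen unsere Gleichung für den Ruck j(t) = 7·exp(t) 2-mal integrieren. Durch Integration von dem Ruck und Verwendung der Anfangsbedingung a(0) = 7, erhalten wir a(t) = 7·exp(t). Das Integral von der Beschleunigung ist die Geschwindigkeit. Mit v(0) = 7 erhalten wir v(t) = 7·exp(t). Wir haben die Geschwindigkeit v(t) = 7·exp(t). Durch Einsetzen von t = log(2): v(log(2)) = 14.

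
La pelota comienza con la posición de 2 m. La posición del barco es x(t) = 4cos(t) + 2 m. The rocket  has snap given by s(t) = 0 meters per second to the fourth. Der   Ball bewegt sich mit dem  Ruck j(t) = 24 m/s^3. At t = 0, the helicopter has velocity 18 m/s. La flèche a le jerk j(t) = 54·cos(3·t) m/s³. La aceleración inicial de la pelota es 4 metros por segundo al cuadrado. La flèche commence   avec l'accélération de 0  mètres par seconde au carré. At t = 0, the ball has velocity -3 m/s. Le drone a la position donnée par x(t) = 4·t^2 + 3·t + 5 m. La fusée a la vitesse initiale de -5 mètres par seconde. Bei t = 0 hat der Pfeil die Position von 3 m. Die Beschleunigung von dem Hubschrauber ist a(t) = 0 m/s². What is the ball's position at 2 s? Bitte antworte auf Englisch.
To solve this, we need to take 3 antiderivatives of our jerk equation j(t) = 24. Taking ∫j(t)dt and applying a(0) = 4, we find a(t) = 24·t + 4. The integral of acceleration is velocity. Using v(0) = -3, we get v(t) = 12·t^2 + 4·t - 3. The integral of velocity is position. Using x(0) = 2, we get x(t) = 4·t^3 + 2·t^2 - 3·t + 2. We have position x(t) = 4·t^3 + 2·t^2 - 3·t + 2. Substituting t = 2: x(2) = 36.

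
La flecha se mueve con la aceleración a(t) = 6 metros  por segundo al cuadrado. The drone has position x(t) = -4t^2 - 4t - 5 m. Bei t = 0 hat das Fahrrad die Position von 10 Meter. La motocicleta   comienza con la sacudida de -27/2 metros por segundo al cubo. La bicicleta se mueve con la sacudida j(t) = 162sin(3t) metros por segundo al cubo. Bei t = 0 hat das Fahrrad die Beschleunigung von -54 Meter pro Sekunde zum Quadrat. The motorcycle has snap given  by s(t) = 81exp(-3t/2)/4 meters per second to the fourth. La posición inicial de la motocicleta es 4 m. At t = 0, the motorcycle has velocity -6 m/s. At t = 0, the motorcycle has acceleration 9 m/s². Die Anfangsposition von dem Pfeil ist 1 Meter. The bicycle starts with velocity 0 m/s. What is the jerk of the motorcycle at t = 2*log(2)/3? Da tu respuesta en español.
Necesitamos integrar nuestra ecuación del snap s(t) = 81·exp(-3·t/2)/4 1 vez. Tomando ∫s(t)dt y aplicando j(0) = -27/2, encontramos j(t) = -27·exp(-3·t/2)/2. Tenemos la sacudida j(t) = -27·exp(-3·t/2)/2. Sustituyendo t = 2*log(2)/3: j(2*log(2)/3) = -27/4.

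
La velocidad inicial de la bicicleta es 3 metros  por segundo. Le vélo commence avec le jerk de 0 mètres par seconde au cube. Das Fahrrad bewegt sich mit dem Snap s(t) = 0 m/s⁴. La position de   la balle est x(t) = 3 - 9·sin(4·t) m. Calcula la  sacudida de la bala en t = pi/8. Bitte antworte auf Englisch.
We must differentiate our position equation x(t) = 3 - 9·sin(4·t) 3 times. Differentiating position, we get velocity: v(t) = -36·cos(4·t). Differentiating velocity, we get acceleration: a(t) = 144·sin(4·t). Differentiating acceleration, we get jerk: j(t) = 576·cos(4·t). Using j(t) = 576·cos(4·t) and substituting t = pi/8, we find j = 0.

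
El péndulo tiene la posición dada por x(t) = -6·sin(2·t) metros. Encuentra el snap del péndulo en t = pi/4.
Debemos derivar nuestra ecuación de la posición x(t) = -6·sin(2·t) 4 veces. Tomando d/dt de x(t), encontramos v(t) = -12·cos(2·t). La derivada de la velocidad da la aceleración: a(t) = 24·sin(2·t). La derivada de la aceleración da la sacudida: j(t) = 48·cos(2·t). Tomando d/dt de j(t), encontramos s(t) = -96·sin(2·t). Tenemos el snap s(t) = -96·sin(2·t). Sustituyendo t = pi/4: s(pi/4) = -96.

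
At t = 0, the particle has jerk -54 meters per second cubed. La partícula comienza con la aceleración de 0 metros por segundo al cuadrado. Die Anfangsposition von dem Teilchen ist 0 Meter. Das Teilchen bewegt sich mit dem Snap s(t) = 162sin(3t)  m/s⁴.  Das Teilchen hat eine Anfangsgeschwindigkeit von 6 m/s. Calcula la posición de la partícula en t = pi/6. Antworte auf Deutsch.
Ausgehend von dem Snap s(t) = 162·sin(3·t), nehmen wir 4 Integrale. Die Stammfunktion von dem Snap, mit j(0) = -54, ergibt den Ruck: j(t) = -54·cos(3·t). Durch Integration von dem Ruck und Verwendung der Anfangsbedingung a(0) = 0, erhalten wir a(t) = -18·sin(3·t). Mit ∫a(t)dt und Anwendung von v(0) = 6, finden wir v(t) = 6·cos(3·t). Das Integral von der Geschwindigkeit ist die Position. Mit x(0) = 0 erhalten wir x(t) = 2·sin(3·t). Mit x(t) = 2·sin(3·t) und Einsetzen von t = pi/6, finden wir x = 2.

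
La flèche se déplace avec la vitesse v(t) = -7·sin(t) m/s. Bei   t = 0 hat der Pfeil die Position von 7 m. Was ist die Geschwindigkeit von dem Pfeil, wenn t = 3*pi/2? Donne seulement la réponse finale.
Die Geschwindigkeit bei t = 3*pi/2 ist v = 7.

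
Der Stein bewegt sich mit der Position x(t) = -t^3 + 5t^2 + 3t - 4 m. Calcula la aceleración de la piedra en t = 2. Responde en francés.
Nous devons dériver notre équation de la position x(t) = -t^3 + 5·t^2 + 3·t - 4 2 fois. En dérivant la position, nous obtenons la vitesse: v(t) = -3·t^2 + 10·t + 3. En prenant d/dt de v(t), nous trouvons a(t) = 10 - 6·t. De l'équation de l'accélération a(t) = 10 - 6·t, nous substituons t = 2 pour obtenir a = -2.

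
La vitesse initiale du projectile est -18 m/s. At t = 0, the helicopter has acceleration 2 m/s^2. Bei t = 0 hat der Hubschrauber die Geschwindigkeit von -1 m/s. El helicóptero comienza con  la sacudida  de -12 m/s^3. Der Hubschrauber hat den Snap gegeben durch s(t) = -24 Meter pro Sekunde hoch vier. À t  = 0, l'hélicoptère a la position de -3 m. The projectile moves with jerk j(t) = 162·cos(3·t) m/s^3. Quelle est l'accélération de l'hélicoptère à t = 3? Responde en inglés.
Starting from snap s(t) = -24, we take 2 integrals. The antiderivative of snap, with j(0) = -12, gives jerk: j(t) = -24·t - 12. Integrating jerk and using the initial condition a(0) = 2, we get a(t) = -12·t^2 - 12·t + 2. Using a(t) = -12·t^2 - 12·t + 2 and substituting t = 3, we find a = -142.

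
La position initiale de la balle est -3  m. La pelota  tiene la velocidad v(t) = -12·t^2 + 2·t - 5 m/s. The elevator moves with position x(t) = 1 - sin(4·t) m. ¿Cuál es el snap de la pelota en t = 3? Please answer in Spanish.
Partiendo de la velocidad v(t) = -12·t^2 + 2·t - 5, tomamos 3 derivadas. Derivando la velocidad, obtenemos la aceleración: a(t) = 2 - 24·t. Tomando d/dt de a(t), encontramos j(t) = -24. La derivada de la sacudida da el snap: s(t) = 0. De la ecuación del snap s(t) = 0, sustituimos t = 3 para obtener s = 0.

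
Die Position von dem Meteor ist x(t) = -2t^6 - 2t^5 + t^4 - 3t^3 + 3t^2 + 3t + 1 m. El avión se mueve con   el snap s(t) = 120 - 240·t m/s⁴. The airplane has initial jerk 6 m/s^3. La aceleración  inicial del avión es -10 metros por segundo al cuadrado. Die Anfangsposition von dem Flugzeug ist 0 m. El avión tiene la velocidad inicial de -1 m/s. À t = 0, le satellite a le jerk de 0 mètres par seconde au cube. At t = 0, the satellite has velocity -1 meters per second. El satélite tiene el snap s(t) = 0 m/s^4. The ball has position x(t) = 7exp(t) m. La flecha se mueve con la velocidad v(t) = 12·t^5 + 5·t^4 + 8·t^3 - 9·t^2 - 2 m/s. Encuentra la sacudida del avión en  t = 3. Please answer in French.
Pour résoudre ceci, nous devons prendre 1 primitive de notre équation du snap s(t) = 120 - 240·t. En prenant ∫s(t)dt et en appliquant j(0) = 6, nous trouvons j(t) = -120·t^2 + 120·t + 6. En utilisant j(t) = -120·t^2 + 120·t + 6 et en substituant t = 3, nous trouvons j = -714.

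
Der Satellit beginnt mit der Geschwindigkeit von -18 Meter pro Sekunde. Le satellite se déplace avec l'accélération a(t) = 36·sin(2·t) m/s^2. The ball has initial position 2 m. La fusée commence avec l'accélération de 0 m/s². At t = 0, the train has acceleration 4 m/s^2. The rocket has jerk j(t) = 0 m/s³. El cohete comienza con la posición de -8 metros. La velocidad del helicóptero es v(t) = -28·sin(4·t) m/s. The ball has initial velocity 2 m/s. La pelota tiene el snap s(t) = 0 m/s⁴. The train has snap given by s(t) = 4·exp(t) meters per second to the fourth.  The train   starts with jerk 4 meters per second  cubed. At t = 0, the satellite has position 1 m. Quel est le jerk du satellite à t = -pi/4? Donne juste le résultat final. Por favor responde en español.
En t = -pi/4, j = 0.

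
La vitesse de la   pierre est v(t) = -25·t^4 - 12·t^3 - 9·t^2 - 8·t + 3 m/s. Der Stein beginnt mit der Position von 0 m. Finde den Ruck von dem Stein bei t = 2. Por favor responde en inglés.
Starting from velocity v(t) = -25·t^4 - 12·t^3 - 9·t^2 - 8·t + 3, we take 2 derivatives. Taking d/dt of v(t), we find a(t) = -100·t^3 - 36·t^2 - 18·t - 8. Differentiating acceleration, we get jerk: j(t) = -300·t^2 - 72·t - 18. Using j(t) = -300·t^2 - 72·t - 18 and substituting t = 2, we find j = -1362.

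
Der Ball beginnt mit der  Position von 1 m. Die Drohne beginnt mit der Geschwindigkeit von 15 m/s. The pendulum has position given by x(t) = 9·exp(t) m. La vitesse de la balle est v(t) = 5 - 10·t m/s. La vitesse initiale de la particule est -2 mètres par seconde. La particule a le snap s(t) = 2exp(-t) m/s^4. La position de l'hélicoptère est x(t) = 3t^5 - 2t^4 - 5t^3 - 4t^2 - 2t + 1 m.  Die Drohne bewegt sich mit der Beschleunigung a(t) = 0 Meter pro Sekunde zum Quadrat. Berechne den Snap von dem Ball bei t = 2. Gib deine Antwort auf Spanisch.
Partiendo de la velocidad v(t) = 5 - 10·t, tomamos 3 derivadas. Derivando la velocidad, obtenemos la aceleración: a(t) = -10. Derivando la aceleración, obtenemos la sacudida: j(t) = 0. La derivada de la sacudida da el snap: s(t) = 0. Tenemos el snap s(t) = 0. Sustituyendo t = 2: s(2) = 0.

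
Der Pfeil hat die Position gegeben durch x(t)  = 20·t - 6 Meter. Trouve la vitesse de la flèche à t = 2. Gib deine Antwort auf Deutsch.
Ausgehend von der Position x(t) = 20·t - 6, nehmen wir 1 Ableitung. Die Ableitung von der Position ergibt die Geschwindigkeit: v(t) = 20. Mit v(t) = 20 und Einsetzen von t = 2, finden wir v = 20.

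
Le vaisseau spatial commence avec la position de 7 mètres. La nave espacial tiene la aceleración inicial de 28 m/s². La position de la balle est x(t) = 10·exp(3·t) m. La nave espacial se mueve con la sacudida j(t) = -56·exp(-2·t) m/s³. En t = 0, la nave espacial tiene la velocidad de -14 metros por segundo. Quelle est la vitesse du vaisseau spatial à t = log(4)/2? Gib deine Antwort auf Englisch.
To find the answer, we compute 2 integrals of j(t) = -56·exp(-2·t). The integral of jerk, with a(0) = 28, gives acceleration: a(t) = 28·exp(-2·t). The antiderivative of acceleration is velocity. Using v(0) = -14, we get v(t) = -14·exp(-2·t). We have velocity v(t) = -14·exp(-2·t). Substituting t = log(4)/2: v(log(4)/2) = -7/2.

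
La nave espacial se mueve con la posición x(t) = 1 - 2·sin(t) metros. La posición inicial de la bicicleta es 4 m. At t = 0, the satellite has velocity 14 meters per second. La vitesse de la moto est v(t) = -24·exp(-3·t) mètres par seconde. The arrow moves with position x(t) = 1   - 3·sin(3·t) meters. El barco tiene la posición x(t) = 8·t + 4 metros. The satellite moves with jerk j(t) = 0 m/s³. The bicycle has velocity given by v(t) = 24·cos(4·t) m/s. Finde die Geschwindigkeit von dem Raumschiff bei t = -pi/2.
Ausgehend von der Position x(t) = 1 - 2·sin(t), nehmen wir 1 Ableitung. Mit d/dt von x(t) finden wir v(t) = -2·cos(t). Mit v(t) = -2·cos(t) und Einsetzen von t = -pi/2, finden wir v = 0.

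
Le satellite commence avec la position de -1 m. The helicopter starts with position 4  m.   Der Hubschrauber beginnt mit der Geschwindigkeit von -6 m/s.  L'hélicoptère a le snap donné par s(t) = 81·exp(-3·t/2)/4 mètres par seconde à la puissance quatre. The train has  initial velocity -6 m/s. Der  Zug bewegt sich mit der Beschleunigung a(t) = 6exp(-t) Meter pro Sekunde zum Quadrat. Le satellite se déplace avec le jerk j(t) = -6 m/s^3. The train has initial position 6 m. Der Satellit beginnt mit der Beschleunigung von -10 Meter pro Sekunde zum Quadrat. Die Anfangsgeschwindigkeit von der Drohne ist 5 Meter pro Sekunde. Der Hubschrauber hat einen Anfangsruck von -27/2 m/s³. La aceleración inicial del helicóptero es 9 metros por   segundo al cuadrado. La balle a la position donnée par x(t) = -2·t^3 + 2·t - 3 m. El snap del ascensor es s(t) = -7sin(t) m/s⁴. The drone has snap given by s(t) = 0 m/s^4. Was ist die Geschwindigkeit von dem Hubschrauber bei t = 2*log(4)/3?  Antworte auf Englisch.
We need to integrate our snap equation s(t) = 81·exp(-3·t/2)/4 3 times. Taking ∫s(t)dt and applying j(0) = -27/2, we find j(t) = -27·exp(-3·t/2)/2. Taking ∫j(t)dt and applying a(0) = 9, we find a(t) = 9·exp(-3·t/2). Integrating acceleration and using the initial condition v(0) = -6, we get v(t) = -6·exp(-3·t/2). We have velocity v(t) = -6·exp(-3·t/2). Substituting t = 2*log(4)/3: v(2*log(4)/3) = -3/2.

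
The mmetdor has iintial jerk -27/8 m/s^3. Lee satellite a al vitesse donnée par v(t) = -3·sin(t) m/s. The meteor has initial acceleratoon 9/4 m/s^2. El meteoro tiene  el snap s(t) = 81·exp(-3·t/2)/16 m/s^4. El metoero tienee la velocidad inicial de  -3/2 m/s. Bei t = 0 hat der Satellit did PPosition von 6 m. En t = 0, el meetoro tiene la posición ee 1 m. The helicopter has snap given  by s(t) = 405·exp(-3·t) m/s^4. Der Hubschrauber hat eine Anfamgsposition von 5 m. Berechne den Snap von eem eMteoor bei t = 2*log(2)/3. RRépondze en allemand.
Wir haben den Snap s(t) = 81·exp(-3·t/2)/16. Durch Einsetzen von t = 2*log(2)/3: s(2*log(2)/3) = 81/32.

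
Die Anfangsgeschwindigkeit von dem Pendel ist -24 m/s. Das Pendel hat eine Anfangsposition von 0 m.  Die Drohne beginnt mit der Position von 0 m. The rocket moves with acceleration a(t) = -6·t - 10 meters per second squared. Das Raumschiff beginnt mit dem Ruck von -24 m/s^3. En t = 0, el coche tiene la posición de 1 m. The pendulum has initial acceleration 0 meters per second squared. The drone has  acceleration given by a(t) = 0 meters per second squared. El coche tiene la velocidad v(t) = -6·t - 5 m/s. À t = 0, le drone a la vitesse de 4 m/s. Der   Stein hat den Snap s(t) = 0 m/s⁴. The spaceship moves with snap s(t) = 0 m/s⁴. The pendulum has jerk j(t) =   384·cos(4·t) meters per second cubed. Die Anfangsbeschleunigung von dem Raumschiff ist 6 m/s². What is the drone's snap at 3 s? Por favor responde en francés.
En partant de l'accélération a(t) = 0, nous prenons 2 dérivées. En dérivant l'accélération, nous obtenons le jerk: j(t) = 0. En prenant d/dt de j(t), nous trouvons s(t) = 0. De l'équation du snap s(t) = 0, nous substituons t = 3 pour obtenir s = 0.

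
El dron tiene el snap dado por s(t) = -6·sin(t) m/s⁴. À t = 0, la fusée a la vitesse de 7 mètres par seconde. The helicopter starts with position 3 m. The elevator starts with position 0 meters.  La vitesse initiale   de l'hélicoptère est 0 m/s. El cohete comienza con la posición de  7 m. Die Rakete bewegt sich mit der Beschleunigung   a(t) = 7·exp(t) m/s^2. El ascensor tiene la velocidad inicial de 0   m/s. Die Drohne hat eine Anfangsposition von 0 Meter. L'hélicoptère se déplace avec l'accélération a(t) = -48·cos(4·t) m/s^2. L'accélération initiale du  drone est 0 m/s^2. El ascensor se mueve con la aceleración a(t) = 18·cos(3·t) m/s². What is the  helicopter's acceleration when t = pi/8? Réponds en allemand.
Aus der Gleichung für die Beschleunigung a(t) = -48·cos(4·t), setzen wir t = pi/8 ein und erhalten a = 0.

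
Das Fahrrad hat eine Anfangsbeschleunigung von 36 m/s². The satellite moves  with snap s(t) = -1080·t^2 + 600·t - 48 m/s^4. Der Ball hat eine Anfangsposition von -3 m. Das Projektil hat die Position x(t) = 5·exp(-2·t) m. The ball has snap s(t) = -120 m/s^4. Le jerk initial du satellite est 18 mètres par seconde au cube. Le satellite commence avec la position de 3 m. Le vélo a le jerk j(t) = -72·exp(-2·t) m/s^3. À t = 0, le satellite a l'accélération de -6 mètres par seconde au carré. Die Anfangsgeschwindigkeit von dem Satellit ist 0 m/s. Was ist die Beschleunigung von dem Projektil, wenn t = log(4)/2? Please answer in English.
To solve this, we need to take 2 derivatives of our position equation x(t) = 5·exp(-2·t). Taking d/dt of x(t), we find v(t) = -10·exp(-2·t). Differentiating velocity, we get acceleration: a(t) = 20·exp(-2·t). We have acceleration a(t) = 20·exp(-2·t). Substituting t = log(4)/2: a(log(4)/2) = 5.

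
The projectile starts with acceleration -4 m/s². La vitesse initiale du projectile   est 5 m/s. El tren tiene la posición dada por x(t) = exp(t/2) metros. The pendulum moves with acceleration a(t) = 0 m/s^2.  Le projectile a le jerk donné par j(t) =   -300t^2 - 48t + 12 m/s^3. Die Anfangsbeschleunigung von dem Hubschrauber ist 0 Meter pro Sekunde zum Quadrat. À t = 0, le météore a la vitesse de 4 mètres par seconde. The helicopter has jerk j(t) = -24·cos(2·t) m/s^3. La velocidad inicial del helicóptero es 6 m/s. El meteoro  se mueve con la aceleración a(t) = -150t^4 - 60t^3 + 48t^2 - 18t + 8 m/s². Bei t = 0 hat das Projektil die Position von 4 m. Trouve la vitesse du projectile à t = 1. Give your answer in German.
Ausgehend von dem Ruck j(t) = -300·t^2 - 48·t + 12, nehmen wir 2 Integrale. Das Integral von dem Ruck, mit a(0) = -4, ergibt die Beschleunigung: a(t) = -100·t^3 - 24·t^2 + 12·t - 4. Die Stammfunktion von der Beschleunigung ist die Geschwindigkeit. Mit v(0) = 5 erhalten wir v(t) = -25·t^4 - 8·t^3 + 6·t^2 - 4·t + 5. Aus der Gleichung für die Geschwindigkeit v(t) = -25·t^4 - 8·t^3 + 6·t^2 - 4·t + 5, setzen wir t = 1 ein und erhalten v = -26.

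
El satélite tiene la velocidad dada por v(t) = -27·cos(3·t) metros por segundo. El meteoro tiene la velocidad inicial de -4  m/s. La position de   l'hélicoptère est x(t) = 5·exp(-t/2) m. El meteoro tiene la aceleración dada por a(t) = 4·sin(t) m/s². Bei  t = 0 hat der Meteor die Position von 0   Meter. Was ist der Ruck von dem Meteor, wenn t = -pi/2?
Wir müssen unsere Gleichung für die Beschleunigung a(t) = 4·sin(t) 1-mal ableiten. Mit d/dt von a(t) finden wir j(t) = 4·cos(t). Mit j(t) = 4·cos(t) und Einsetzen von t = -pi/2, finden wir j = 0.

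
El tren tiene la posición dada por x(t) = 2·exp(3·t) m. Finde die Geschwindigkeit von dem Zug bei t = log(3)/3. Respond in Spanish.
Debemos derivar nuestra ecuación de la posición x(t) = 2·exp(3·t) 1 vez. La derivada de la posición da la velocidad: v(t) = 6·exp(3·t). De la ecuación de la velocidad v(t) = 6·exp(3·t), sustituimos t = log(3)/3 para obtener v = 18.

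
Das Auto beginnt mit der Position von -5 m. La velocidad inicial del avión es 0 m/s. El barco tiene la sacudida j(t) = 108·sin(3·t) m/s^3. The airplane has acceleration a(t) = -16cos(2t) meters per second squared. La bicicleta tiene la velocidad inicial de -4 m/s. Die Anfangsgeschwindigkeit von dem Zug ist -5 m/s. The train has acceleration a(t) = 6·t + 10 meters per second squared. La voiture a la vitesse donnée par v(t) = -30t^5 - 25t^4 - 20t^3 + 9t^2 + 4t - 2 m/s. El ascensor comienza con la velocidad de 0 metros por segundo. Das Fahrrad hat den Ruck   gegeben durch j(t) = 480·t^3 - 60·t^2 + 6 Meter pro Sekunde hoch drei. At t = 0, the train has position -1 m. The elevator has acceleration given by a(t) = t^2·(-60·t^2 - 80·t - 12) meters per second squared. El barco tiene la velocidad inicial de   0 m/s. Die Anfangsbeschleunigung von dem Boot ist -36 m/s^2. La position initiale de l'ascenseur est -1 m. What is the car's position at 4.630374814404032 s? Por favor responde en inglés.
We need to integrate our velocity equation v(t) = -30·t^5 - 25·t^4 - 20·t^3 + 9·t^2 + 4·t - 2 1 time. Finding the integral of v(t) and using x(0) = -5: x(t) = -5·t^6 - 5·t^5 - 5·t^4 + 3·t^3 + 2·t^2 - 2·t - 5. From the given position equation x(t) = -5·t^6 - 5·t^5 - 5·t^4 + 3·t^3 + 2·t^2 - 2·t - 5, we substitute t = 4.630374814404032 to get x = -61894.2377208106.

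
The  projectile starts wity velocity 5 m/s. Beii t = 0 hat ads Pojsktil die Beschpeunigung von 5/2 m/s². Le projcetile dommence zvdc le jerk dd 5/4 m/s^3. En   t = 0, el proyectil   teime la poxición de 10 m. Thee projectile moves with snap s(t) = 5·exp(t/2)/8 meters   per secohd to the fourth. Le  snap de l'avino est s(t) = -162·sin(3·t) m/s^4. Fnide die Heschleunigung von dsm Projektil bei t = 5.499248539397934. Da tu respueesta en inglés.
To find the answer, we compute 2 integrals of s(t) = 5·exp(t/2)/8. Taking ∫s(t)dt and applying j(0) = 5/4, we find j(t) = 5·exp(t/2)/4. Taking ∫j(t)dt and applying a(0) = 5/2, we find a(t) = 5·exp(t/2)/2. From the given acceleration equation a(t) = 5·exp(t/2)/2, we substitute t = 5.499248539397934 to get a = 39.0918889435594.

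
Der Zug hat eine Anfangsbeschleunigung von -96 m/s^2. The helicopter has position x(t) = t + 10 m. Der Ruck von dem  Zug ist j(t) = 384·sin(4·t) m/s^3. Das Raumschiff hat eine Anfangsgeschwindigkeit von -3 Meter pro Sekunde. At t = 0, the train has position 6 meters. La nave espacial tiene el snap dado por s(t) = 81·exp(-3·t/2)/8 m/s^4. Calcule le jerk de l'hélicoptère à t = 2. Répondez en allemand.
Um dies zu lösen, müssen wir 3 Ableitungen unserer Gleichung für die Position x(t) = t + 10 nehmen. Mit d/dt von x(t) finden wir v(t) = 1. Mit d/dt von v(t) finden wir a(t) = 0. Durch Ableiten von der Beschleunigung erhalten wir den Ruck: j(t) = 0. Aus der Gleichung für den Ruck j(t) = 0, setzen wir t = 2 ein und erhalten j = 0.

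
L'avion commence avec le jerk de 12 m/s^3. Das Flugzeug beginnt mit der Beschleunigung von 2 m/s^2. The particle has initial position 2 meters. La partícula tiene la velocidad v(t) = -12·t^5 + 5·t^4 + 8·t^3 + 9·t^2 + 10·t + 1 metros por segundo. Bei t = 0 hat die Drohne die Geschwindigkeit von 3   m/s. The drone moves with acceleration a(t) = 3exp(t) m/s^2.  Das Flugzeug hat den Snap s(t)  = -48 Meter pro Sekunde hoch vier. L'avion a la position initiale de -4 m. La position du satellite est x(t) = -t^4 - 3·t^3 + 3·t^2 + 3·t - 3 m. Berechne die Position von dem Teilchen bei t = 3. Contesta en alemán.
Wir müssen die Stammfunktion unserer Gleichung für die Geschwindigkeit v(t) = -12·t^5 + 5·t^4 + 8·t^3 + 9·t^2 + 10·t + 1 1-mal finden. Mit ∫v(t)dt und Anwendung von x(0) = 2, finden wir x(t) = -2·t^6 + t^5 + 2·t^4 + 3·t^3 + 5·t^2 + t + 2. Wir haben die Position x(t) = -2·t^6 + t^5 + 2·t^4 + 3·t^3 + 5·t^2 + t + 2. Durch Einsetzen von t = 3: x(3) = -922.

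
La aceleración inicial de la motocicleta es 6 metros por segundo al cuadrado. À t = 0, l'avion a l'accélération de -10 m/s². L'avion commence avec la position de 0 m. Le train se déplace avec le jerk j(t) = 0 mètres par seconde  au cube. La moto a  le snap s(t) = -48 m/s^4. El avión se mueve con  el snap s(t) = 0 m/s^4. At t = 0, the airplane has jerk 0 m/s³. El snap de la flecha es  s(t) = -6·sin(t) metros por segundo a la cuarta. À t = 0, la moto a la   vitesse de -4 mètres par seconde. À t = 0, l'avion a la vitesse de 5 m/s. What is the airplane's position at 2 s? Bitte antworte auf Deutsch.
Ausgehend von dem Snap s(t) = 0, nehmen wir 4 Integrale. Das Integral von dem Snap, mit j(0) = 0, ergibt den Ruck: j(t) = 0. Mit ∫j(t)dt und Anwendung von a(0) = -10, finden wir a(t) = -10. Die Stammfunktion von der Beschleunigung ist die Geschwindigkeit. Mit v(0) = 5 erhalten wir v(t) = 5 - 10·t. Mit ∫v(t)dt und Anwendung von x(0) = 0, finden wir x(t) = -5·t^2 + 5·t. Mit x(t) = -5·t^2 + 5·t und Einsetzen von t = 2, finden wir x = -10.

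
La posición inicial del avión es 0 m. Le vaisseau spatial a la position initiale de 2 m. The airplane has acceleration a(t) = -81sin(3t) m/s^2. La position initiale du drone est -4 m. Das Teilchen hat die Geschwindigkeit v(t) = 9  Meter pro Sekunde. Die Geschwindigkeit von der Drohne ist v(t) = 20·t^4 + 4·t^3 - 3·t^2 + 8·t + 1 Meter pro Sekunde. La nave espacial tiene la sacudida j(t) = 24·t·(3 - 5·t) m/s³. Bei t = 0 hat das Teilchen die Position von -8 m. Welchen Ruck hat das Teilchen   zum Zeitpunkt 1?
Ausgehend von der Geschwindigkeit v(t) = 9, nehmen wir 2 Ableitungen. Durch Ableiten von der Geschwindigkeit erhalten wir die Beschleunigung: a(t) = 0. Durch Ableiten von der Beschleunigung erhalten wir den Ruck: j(t) = 0. Aus der Gleichung für den Ruck j(t) = 0, setzen wir t = 1 ein und erhalten j = 0.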